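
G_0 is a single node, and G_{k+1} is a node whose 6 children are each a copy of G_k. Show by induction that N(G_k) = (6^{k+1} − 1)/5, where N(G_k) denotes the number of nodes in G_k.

Base case: N(G_0) = 1, and (6^{0+1} − 1)/5 = 1.
Assume N(G_m) = (6^{m+1} − 1)/5.
Then N(G_{m+1}) = 1 + 6N(G_m) = 1 + 6·(6^{m+1} − 1)/5 = 1 + (6^{m+2} − 6)/5 = (5 + 6^{m+2} − 6)/5 = (6^{m+2} − 1)/5.
This completes the inductive step, so N(G_k) = (6^{k+1} − 1)/5 for all k ≥ 0.

N(G_k) = (6^{k+1} − 1)/5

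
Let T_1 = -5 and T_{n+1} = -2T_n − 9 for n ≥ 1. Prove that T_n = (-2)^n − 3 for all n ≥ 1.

Base case: T_1 = -5, and (-2)^1 − 3 = -2 − 3 = -5.
Assume T_j = (-2)^j − 3 for some j ≥ 1.
Then T_{j+1} = -2T_j − 9 = -2·((-2)^j − 3) − 9 = -2·(-2)^j + 6 − 9 = (-2)^{j+1} − 3.
This completes the inductive step, so T_n = (-2)^n − 3 for all n ≥ 1.

T_n = (-2)^n − 3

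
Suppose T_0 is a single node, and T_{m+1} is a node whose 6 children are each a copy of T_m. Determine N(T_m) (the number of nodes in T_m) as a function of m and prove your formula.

Claim: N(T_m) = (6^{m+1} − 1)/5.

Base case: N(T_0) = 1, and (6^{0+1} − 1)/5 = 1.
Assume N(T_j) = (6^{j+1} − 1)/5.
Then N(T_{j+1}) = 1 + 6N(T_j) = 1 + 6·(6^{j+1} − 1)/5 = 1 + (6^{j+2} − 6)/5 = (5 + 6^{j+2} − 6)/5 = (6^{j+2} − 1)/5.
So the formula holds for j+1, and by induction N(T_m) = (6^{m+1} − 1)/5 for all m ≥ 0.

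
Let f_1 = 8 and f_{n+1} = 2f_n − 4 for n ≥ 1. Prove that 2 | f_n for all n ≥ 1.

Base case: f_1 = 8 = 2·4, so 2 | f_1.
Assume 2 | f_m, so f_m = 2t for some integer t.
Then f_{m+1} = 2f_m − 4 = 2·(2t) − 4 = 2(2t − 2), so 2 | f_{m+1}.
This completes the inductive step, so 2 | f_n for all n ≥ 1.

2 | f_n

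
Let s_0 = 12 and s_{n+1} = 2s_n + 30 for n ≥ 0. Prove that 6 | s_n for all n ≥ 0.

Base case: s_0 = 12 = 6·2, so 6 | s_0.
Assume 6 | s_j, so s_j = 6t for some integer t.
Then s_{j+1} = 2s_j + 30 = 2·(6t) + 30 = 6(2t + 5), so 6 | s_{j+1}.
So the property holds for j+1, and by induction 6 | s_n for all n ≥ 0.

6 | s_n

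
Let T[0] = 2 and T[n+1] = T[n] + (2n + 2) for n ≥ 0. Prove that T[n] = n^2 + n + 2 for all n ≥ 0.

Base case: T[0] = 2, and 0^2 + 0 + 2 = 2.
Assume T[j] = j^2 + j + 2.
Then T[j+1] = T[j] + (2j + 2) = (j^2 + j + 2) + (2j + 2) = j^2 + 3j + 4,
and (j+1)^2 + (j+1) + 2 = j^2 + 3j + 4.
Hence T[n] = n^2 + n + 2 for every n ≥ 0, by induction.

T[n] = n^2 + n + 2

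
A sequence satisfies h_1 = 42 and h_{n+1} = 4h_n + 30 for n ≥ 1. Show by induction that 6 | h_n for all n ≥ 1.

Base case: h_1 = 42 = 6·7, so 6 | h_1.
Assume 6 | h_r, so h_r = 6t for some integer t.
Then h_{r+1} = 4h_r + 30 = 4·(6t) + 30 = 6(4t + 5), so 6 | h_{r+1}.
By induction, 6 | h_n for all n ≥ 1.

6 | h_n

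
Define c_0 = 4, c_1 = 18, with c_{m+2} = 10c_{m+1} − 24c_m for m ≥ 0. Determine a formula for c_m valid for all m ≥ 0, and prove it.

Claim: c_m = 3·4^m + 6^m.

Base cases: c_0 = 4 and 3·4^0 + 6^0 = 4; c_1 = 18 and 3·4^1 + 6^1 = 18.
Assume c_j = 3·4^j + 6^j for all 0 ≤ j ≤ r, where r ≥ 1.
Then c_{r+1} = 10c_r − 24c_{r−1} = 10·(3·4^r + 6^r) − 24·(3·4^{r−1} + 6^{r−1}) = 3·(10·4 − 24)4^{r−1} + (10·6 − 24)6^{r−1} = 48·4^{r−1} + 36·6^{r−1} = 3·4^{r+1} + 6^{r+1}.
Hence c_m = 3·4^m + 6^m for every m ≥ 0, by strong induction.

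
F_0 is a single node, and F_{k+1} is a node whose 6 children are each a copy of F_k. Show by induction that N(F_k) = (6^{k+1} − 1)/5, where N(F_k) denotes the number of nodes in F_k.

Base case: N(F_0) = 1, and (6^{0+1} − 1)/5 = 1.
Assume N(F_m) = (6^{m+1} − 1)/5.
Then N(F_{m+1}) = 1 + 6N(F_m) = 1 + 6·(6^{m+1} − 1)/5 = 1 + (6^{m+2} − 6)/5 = (5 + 6^{m+2} − 6)/5 = (6^{m+2} − 1)/5.
So the formula holds for m+1, and by induction N(F_k) = (6^{k+1} − 1)/5 for all k ≥ 0.

N(F_k) = (6^{k+1} − 1)/5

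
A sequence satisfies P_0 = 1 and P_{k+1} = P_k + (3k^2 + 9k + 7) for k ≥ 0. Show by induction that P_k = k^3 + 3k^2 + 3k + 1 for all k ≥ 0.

Base case: P_0 = 1, and 0^3 + 3·0^2 + 3·0 + 1 = 1.
Assume P_m = m^3 + 3m^2 + 3m + 1.
Then P_{m+1} = P_m + (3m^2 + 9m + 7) = (m^3 + 3m^2 + 3m + 1) + (3m^2 + 9m + 7) = m^3 + 6m^2 + 12m + 8,
and (m+1)^3 + 3·(m+1)^2 + 3·(m+1) + 1 = m^3 + 6m^2 + 12m + 8.
This completes the inductive step, so P_k = k^3 + 3k^2 + 3k + 1 for all k ≥ 0.

P_k = k^3 + 3k^2 + 3k + 1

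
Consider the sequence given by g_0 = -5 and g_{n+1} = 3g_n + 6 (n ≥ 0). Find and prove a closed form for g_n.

Claim: g_n = -2·3^n − 3.

Base case: g_0 = -5, and -2·3^0 − 3 = -2 − 3 = -5.
Assume g_m = -2·3^m − 3 for some m ≥ 0.
Then g_{m+1} = 3g_m + 6 = 3·(-2·3^m − 3) + 6 = -6·3^m − 9 + 6 = -2·3^{m+1} − 3.
By induction, g_n = -2·3^n − 3 for all n ≥ 0.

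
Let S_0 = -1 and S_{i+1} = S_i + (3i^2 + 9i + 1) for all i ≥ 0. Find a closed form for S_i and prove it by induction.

Claim: S_i = i^3 + 3i^2 − 3i − 1.

Base case: S_0 = -1, and 0^3 + 3·0^2 − 3·0 − 1 = -1.
Assume S_m = m^3 + 3m^2 − 3m − 1.
Then S_{m+1} = S_m + (3m^2 + 9m + 1) = (m^3 + 3m^2 − 3m − 1) + (3m^2 + 9m + 1) = m^3 + 6m^2 + 6m,
and (m+1)^3 + 3·(m+1)^2 − 3·(m+1) − 1 = m^3 + 6m^2 + 6m.
By induction, S_i = i^3 + 3i^2 − 3i − 1 for all i ≥ 0.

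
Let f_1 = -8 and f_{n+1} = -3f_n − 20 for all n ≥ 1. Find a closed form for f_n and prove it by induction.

Claim: f_n = (-3)^n − 5.

Base case: f_1 = -8, and (-3)^1 − 5 = -3 − 5 = -8.
Assume f_r = (-3)^r − 5 for some r ≥ 1.
Then f_{r+1} = -3f_r − 20 = -3·((-3)^r − 5) − 20 = -3·(-3)^r + 15 − 20 = (-3)^{r+1} − 5.
This completes the inductive step, so f_n = (-3)^n − 5 for all n ≥ 1.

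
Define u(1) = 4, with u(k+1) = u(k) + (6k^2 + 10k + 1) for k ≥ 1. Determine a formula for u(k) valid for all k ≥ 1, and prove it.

Claim: u(k) = 2k^3 + 2k^2 − 3k + 3.

Base case: u(1) = 4, and 2·1^3 + 2·1^2 − 3·1 + 3 = 4.
Assume u(r) = 2r^3 + 2r^2 − 3r + 3.
Then u(r+1) = u(r) + (6r^2 + 10r + 1) = (2r^3 + 2r^2 − 3r + 3) + (6r^2 + 10r + 1) = 2r^3 + 8r^2 + 7r + 4,
and 2·(r+1)^3 + 2·(r+1)^2 − 3·(r+1) + 3 = 2r^3 + 8r^2 + 7r + 4.
Hence u(k) = 2k^3 + 2k^2 − 3k + 3 for every k ≥ 1, by induction.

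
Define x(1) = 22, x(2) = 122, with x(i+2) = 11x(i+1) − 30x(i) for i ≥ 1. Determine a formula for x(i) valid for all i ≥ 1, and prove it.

Claim: x(i) = 2·6^i + 2·5^i.

Base cases: x(1) = 22 and 2·6^1 + 2·5^1 = 22; x(2) = 122 and 2·6^2 + 2·5^2 = 122.
Assume x(j) = 2·6^j + 2·5^j for all 1 ≤ j ≤ k, where k ≥ 2.
Then x(k+1) = 11x(k) − 30x(k−1) = 11·(2·6^k + 2·5^k) − 30·(2·6^{k−1} + 2·5^{k−1}) = 2·(11·6 − 30)6^{k−1} + 2·(11·5 − 30)5^{k−1} = 72·6^{k−1} + 50·5^{k−1} = 2·6^{k+1} + 2·5^{k+1}.
By strong induction, x(i) = 2·6^i + 2·5^i for all i ≥ 1.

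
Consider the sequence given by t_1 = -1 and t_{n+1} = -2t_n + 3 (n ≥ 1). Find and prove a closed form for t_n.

Claim: t_n = (-2)^n + 1.

Base case: t_1 = -1, and (-2)^1 + 1 = -2 + 1 = -1.
Assume t_m = (-2)^m + 1 for some m ≥ 1.
Then t_{m+1} = -2t_m + 3 = -2·((-2)^m + 1) + 3 = -2·(-2)^m − 2 + 3 = (-2)^{m+1} + 1.
So the formula holds for m+1, and by induction t_n = (-2)^n + 1 for all n ≥ 1.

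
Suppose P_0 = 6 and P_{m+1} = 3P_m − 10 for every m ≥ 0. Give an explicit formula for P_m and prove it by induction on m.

Claim: P_m = 3^m + 5.

Base case: P_0 = 6, and 3^0 + 5 = 1 + 5 = 6.
Assume P_k = 3^k + 5 for some k ≥ 0.
Then P_{k+1} = 3P_k − 10 = 3·(3^k + 5) − 10 = 3^{k+1} + 15 − 10 = 3^{k+1} + 5.
This completes the inductive step, so P_m = 3^m + 5 for all m ≥ 0.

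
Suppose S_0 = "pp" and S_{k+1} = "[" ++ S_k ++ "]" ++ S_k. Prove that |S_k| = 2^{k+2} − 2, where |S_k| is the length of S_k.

Base case: |S_0| = 2, and 2^{0+2} − 2 = 2.
Assume |S_r| = 2^{r+2} − 2.
Then |S_{r+1}| = 1 + |S_r| + 1 + |S_r| = 2|S_r| + 2 = 2(2^{r+2} − 2) + 2 = 2^{r+3} − 4 + 2 = 2^{r+3} − 2.
So the formula holds for r+1, and by induction |S_k| = 2^{k+2} − 2 for all k ≥ 0.

|S_k| = 2^{k+2} − 2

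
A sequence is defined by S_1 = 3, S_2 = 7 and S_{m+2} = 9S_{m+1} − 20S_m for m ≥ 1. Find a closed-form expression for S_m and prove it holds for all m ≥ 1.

Claim: S_m = -5^m + 2·4^m.

Base cases: S_1 = 3 and -5^1 + 2·4^1 = 3; S_2 = 7 and -5^2 + 2·4^2 = 7.
Assume S_i = -5^i + 2·4^i for all 1 ≤ i ≤ j, where j ≥ 2.
Then S_{j+1} = 9S_j − 20S_{j−1} = 9·(-5^j + 2·4^j) − 20·(-5^{j−1} + 2·4^{j−1}) = -(9·5 − 20)5^{j−1} + 2·(9·4 − 20)4^{j−1} = -25·5^{j−1} + 32·4^{j−1} = -5^{j+1} + 2·4^{j+1}.
By strong induction, S_m = -5^m + 2·4^m for all m ≥ 1.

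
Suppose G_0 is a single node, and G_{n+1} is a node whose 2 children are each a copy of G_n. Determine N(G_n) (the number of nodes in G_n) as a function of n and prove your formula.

Claim: N(G_n) = 2^{n+1} − 1.

Base case: N(G_0) = 1, and 2^{0+1} − 1 = 1.
Assume N(G_k) = 2^{k+1} − 1.
Then N(G_{k+1}) = 1 + 2N(G_k) = 1 + 2(2^{k+1} − 1) = 2^{k+2} − 2 + 1 = 2^{k+2} − 1.
Hence N(G_n) = 2^{n+1} − 1 for every n ≥ 0, by induction.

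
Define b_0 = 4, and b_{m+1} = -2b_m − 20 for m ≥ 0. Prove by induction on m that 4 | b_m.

Base case: b_0 = 4 = 4·1, so 4 | b_0.
Assume 4 | b_r, so b_r = 4t for some integer t.
Then b_{r+1} = -2b_r − 20 = -2·(4t) − 20 = 4(-2t − 5), so 4 | b_{r+1}.
So the property holds for r+1, and by induction 4 | b_m for all m ≥ 0.

4 | b_m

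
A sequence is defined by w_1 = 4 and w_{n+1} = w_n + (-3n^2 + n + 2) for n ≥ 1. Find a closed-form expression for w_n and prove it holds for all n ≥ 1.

Claim: w_n = -n^3 + 2n^2 + n + 2.

Base case: w_1 = 4, and -1^3 + 2·1^2 + 1 + 2 = 4.
Assume w_k = -k^3 + 2k^2 + k + 2.
Then w_{k+1} = w_k + (-3k^2 + k + 2) = (-k^3 + 2k^2 + k + 2) + (-3k^2 + k + 2) = -k^3 − k^2 + 2k + 4,
and -(k+1)^3 + 2·(k+1)^2 + (k+1) + 2 = -k^3 − k^2 + 2k + 4.
By induction, w_n = -n^3 + 2n^2 + n + 2 for all n ≥ 1.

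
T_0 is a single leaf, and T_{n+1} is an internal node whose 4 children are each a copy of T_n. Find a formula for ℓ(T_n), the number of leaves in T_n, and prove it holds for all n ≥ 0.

Claim: ℓ(T_n) = 4^n.

Base case: ℓ(T_0) = 1, and 4^0 = 1.
Assume ℓ(T_k) = 4^k.
Then ℓ(T_{k+1}) = 4·ℓ(T_k) = 4·4^k = 4^{k+1}.
By induction, ℓ(T_n) = 4^n for all n ≥ 0.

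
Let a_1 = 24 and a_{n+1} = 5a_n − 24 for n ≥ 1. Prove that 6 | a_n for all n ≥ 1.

Base case: a_1 = 24 = 6·4, so 6 | a_1.
Assume 6 | a_k, so a_k = 6t for some integer t.
Then a_{k+1} = 5a_k − 24 = 5·(6t) − 24 = 6(5t − 4), so 6 | a_{k+1}.
So the property holds for k+1, and by induction 6 | a_n for all n ≥ 1.

6 | a_n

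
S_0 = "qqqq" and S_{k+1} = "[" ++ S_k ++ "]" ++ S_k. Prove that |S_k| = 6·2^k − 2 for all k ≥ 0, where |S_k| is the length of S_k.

Base case: |S_0| = 4, and 6·2^0 − 2 = 4.
Assume |S_j| = 6·2^j − 2.
Then |S_{j+1}| = 1 + |S_j| + 1 + |S_j| = 2|S_j| + 2 = 2(6·2^j − 2) + 2 = 6·2^{j+1} − 4 + 2 = 6·2^{j+1} − 2.
This completes the inductive step, so |S_k| = 6·2^k − 2 for all k ≥ 0.

|S_k| = 6·2^k − 2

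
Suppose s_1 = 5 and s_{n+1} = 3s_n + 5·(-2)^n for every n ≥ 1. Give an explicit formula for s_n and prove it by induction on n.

Claim: s_n = 3^n − (-2)^n.

Base case: s_1 = 5, and 3^1 − (-2)^1 = 3 + 2 = 5.
Assume s_j = 3^j − (-2)^j for some j ≥ 1.
Then s_{j+1} = 3s_j + 5·(-2)^j = 3·(3^j − (-2)^j) + 5·(-2)^j = 3^{j+1} − 3·(-2)^j + 5·(-2)^j = 3^{j+1} + 2·(-2)^j = 3^{j+1} − (-2)^{j+1}.
By induction, s_n = 3^n − (-2)^n for all n ≥ 1.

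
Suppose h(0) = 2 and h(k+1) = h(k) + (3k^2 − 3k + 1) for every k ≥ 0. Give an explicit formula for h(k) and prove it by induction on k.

Claim: h(k) = k^3 − 3k^2 + 3k + 2.

Base case: h(0) = 2, and 0^3 − 3·0^2 + 3·0 + 2 = 2.
Assume h(m) = m^3 − 3m^2 + 3m + 2.
Then h(m+1) = h(m) + (3m^2 − 3m + 1) = (m^3 − 3m^2 + 3m + 2) + (3m^2 − 3m + 1) = m^3 + 3,
and (m+1)^3 − 3·(m+1)^2 + 3·(m+1) + 2 = m^3 + 3.
This completes the inductive step, so h(k) = k^3 − 3k^2 + 3k + 2 for all k ≥ 0.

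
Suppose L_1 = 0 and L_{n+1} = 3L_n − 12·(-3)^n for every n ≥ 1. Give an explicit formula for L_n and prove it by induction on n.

Claim: L_n = 2·3^n + 2·(-3)^n.

Base case: L_1 = 0, and 2·3^1 + 2·(-3)^1 = 6 − 6 = 0.
Assume L_k = 2·3^k + 2·(-3)^k for some k ≥ 1.
Then L_{k+1} = 3L_k − 12·(-3)^k = 3·(2·3^k + 2·(-3)^k) − 12·(-3)^k = 2·3^{k+1} + 6·(-3)^k − 12·(-3)^k = 2·3^{k+1} − 6·(-3)^k = 2·3^{k+1} + 2·(-3)^{k+1}.
So the formula holds for k+1, and by induction L_n = 2·3^n + 2·(-3)^n for all n ≥ 1.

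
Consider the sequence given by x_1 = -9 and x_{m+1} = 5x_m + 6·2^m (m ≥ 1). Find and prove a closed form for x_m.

Claim: x_m = -5^m − 2·2^m.

Base case: x_1 = -9, and -5^1 − 2·2^1 = -5 − 4 = -9.
Assume x_k = -5^k − 2·2^k for some k ≥ 1.
Then x_{k+1} = 5x_k + 6·2^k = 5·(-5^k − 2·2^k) + 6·2^k = -5^{k+1} − 10·2^k + 6·2^k = -5^{k+1} − 4·2^k = -5^{k+1} − 2·2^{k+1}.
This completes the inductive step, so x_m = -5^m − 2·2^m for all m ≥ 1.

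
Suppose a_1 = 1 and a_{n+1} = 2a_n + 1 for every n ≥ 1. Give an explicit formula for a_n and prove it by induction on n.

Claim: a_n = 2^n − 1.

Base case: a_1 = 1, and 2^1 − 1 = 2 − 1 = 1.
Assume a_m = 2^m − 1 for some m ≥ 1.
Then a_{m+1} = 2a_m + 1 = 2·(2^m − 1) + 1 = 2^{m+1} − 2 + 1 = 2^{m+1} − 1.
This completes the inductive step, so a_n = 2^n − 1 for all n ≥ 1.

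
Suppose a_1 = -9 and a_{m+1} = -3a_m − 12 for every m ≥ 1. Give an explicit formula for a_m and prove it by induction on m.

Claim: a_m = 2·(-3)^m − 3.

Base case: a_1 = -9, and 2·(-3)^1 − 3 = -6 − 3 = -9.
Assume a_r = 2·(-3)^r − 3 for some r ≥ 1.
Then a_{r+1} = -3a_r − 12 = -3·(2·(-3)^r − 3) − 12 = -6·(-3)^r + 9 − 12 = 2·(-3)^{r+1} − 3.
Hence a_m = 2·(-3)^m − 3 for every m ≥ 1, by induction.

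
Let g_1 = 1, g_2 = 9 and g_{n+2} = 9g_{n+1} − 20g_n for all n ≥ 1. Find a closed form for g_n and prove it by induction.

Claim: g_n = 5^n − 4^n.

Base cases: g_1 = 1 and 5^1 − 4^1 = 1; g_2 = 9 and 5^2 − 4^2 = 9.
Assume g_j = 5^j − 4^j for all 1 ≤ j ≤ m, where m ≥ 2.
Then g_{m+1} = 9g_m − 20g_{m−1} = 9·(5^m − 4^m) − 20·(5^{m−1} − 4^{m−1}) = (9·5 − 20)5^{m−1} − (9·4 − 20)4^{m−1} = 25·5^{m−1} − 16·4^{m−1} = 5^{m+1} − 4^{m+1}.
By strong induction, g_n = 5^n − 4^n for all n ≥ 1.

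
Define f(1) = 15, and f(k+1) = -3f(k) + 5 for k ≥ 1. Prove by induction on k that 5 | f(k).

Base case: f(1) = 15 = 5·3, so 5 | f(1).
Assume 5 | f(r), so f(r) = 5t for some integer t.
Then f(r+1) = -3f(r) + 5 = -3·(5t) + 5 = 5(-3t + 1), so 5 | f(r+1).
So the property holds for r+1, and by induction 5 | f(k) for all k ≥ 1.

5 | f(k)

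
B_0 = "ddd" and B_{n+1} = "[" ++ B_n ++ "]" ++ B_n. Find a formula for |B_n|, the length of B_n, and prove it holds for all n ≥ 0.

Claim: |B_n| = 5·2^n − 2.

Base case: |B_0| = 3, and 5·2^0 − 2 = 3.
Assume |B_r| = 5·2^r − 2.
Then |B_{r+1}| = 1 + |B_r| + 1 + |B_r| = 2|B_r| + 2 = 2(5·2^r − 2) + 2 = 5·2^{r+1} − 4 + 2 = 5·2^{r+1} − 2.
This completes the inductive step, so |B_n| = 5·2^n − 2 for all n ≥ 0.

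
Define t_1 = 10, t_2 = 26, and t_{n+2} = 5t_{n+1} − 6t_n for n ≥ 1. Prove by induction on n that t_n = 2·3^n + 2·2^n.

Base cases: t_1 = 10 and 2·3^1 + 2·2^1 = 10; t_2 = 26 and 2·3^2 + 2·2^2 = 26.
Assume t_j = 2·3^j + 2·2^j for all 1 ≤ j ≤ k, where k ≥ 2.
Then t_{k+1} = 5t_k − 6t_{k−1} = 5·(2·3^k + 2·2^k) − 6·(2·3^{k−1} + 2·2^{k−1}) = 2·(5·3 − 6)3^{k−1} + 2·(5·2 − 6)2^{k−1} = 18·3^{k−1} + 8·2^{k−1} = 2·3^{k+1} + 2·2^{k+1}.
Hence t_n = 2·3^n + 2·2^n for every n ≥ 1, by strong induction.

t_n = 2·3^n + 2·2^n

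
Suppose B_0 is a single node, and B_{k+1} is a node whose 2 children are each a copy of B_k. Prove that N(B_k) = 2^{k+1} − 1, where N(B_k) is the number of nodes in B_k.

Base case: N(B_0) = 1, and 2^{0+1} − 1 = 1.
Assume N(B_j) = 2^{j+1} − 1.
Then N(B_{j+1}) = 1 + 2N(B_j) = 1 + 2(2^{j+1} − 1) = 2^{j+2} − 2 + 1 = 2^{j+2} − 1.
By induction, N(B_k) = 2^{k+1} − 1 for all k ≥ 0.

N(B_k) = 2^{k+1} − 1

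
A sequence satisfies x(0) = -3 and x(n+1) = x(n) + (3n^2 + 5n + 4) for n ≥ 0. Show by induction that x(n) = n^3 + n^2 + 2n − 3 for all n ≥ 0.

Base case: x(0) = -3, and 0^3 + 0^2 + 2·0 − 3 = -3.
Assume x(r) = r^3 + r^2 + 2r − 3.
Then x(r+1) = x(r) + (3r^2 + 5r + 4) = (r^3 + r^2 + 2r − 3) + (3r^2 + 5r + 4) = r^3 + 4r^2 + 7r + 1,
and (r+1)^3 + (r+1)^2 + 2·(r+1) − 3 = r^3 + 4r^2 + 7r + 1.
Hence x(n) = n^3 + n^2 + 2n − 3 for every n ≥ 0, by induction.

x(n) = n^3 + n^2 + 2n − 3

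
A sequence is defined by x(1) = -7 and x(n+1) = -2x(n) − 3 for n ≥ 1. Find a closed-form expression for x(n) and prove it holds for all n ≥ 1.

Claim: x(n) = 3·(-2)^n − 1.

Base case: x(1) = -7, and 3·(-2)^1 − 1 = -6 − 1 = -7.
Assume x(k) = 3·(-2)^k − 1 for some k ≥ 1.
Then x(k+1) = -2x(k) − 3 = -2·(3·(-2)^k − 1) − 3 = -6·(-2)^k + 2 − 3 = 3·(-2)^{k+1} − 1.
This completes the inductive step, so x(n) = 3·(-2)^n − 1 for all n ≥ 1.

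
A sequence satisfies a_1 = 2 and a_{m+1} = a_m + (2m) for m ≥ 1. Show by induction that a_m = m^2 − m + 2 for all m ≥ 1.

Base case: a_1 = 2, and 1^2 − 1 + 2 = 2.
Assume a_k = k^2 − k + 2.
Then a_{k+1} = a_k + (2k) = (k^2 − k + 2) + (2k) = k^2 + k + 2,
and (k+1)^2 − (k+1) + 2 = k^2 + k + 2.
By induction, a_m = m^2 − m + 2 for all m ≥ 1.

a_m = m^2 − m + 2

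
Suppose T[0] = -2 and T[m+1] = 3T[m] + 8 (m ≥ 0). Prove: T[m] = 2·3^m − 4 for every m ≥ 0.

Base case: T[0] = -2, and 2·3^0 − 4 = 2 − 4 = -2.
Assume T[k] = 2·3^k − 4 for some k ≥ 0.
Then T[k+1] = 3T[k] + 8 = 3·(2·3^k − 4) + 8 = 6·3^k − 12 + 8 = 2·3^{k+1} − 4.
By induction, T[m] = 2·3^m − 4 for all m ≥ 0.

T[m] = 2·3^m − 4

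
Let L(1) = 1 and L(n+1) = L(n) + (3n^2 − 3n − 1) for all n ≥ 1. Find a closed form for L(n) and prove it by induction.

Claim: L(n) = n^3 − 3n^2 + n + 2.

Base case: L(1) = 1, and 1^3 − 3·1^2 + 1 + 2 = 1.
Assume L(k) = k^3 − 3k^2 + k + 2.
Then L(k+1) = L(k) + (3k^2 − 3k − 1) = (k^3 − 3k^2 + k + 2) + (3k^2 − 3k − 1) = k^3 − 2k + 1,
and (k+1)^3 − 3·(k+1)^2 + (k+1) + 2 = k^3 − 2k + 1.
This completes the inductive step, so L(n) = n^3 − 3n^2 + n + 2 for all n ≥ 1.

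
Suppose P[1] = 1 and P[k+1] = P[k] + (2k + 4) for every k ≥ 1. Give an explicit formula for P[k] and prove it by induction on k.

Claim: P[k] = k^2 + 3k − 3.

Base case: P[1] = 1, and 1^2 + 3·1 − 3 = 1.
Assume P[m] = m^2 + 3m − 3.
Then P[m+1] = P[m] + (2m + 4) = (m^2 + 3m − 3) + (2m + 4) = m^2 + 5m + 1,
and (m+1)^2 + 3·(m+1) − 3 = m^2 + 5m + 1.
Hence P[k] = k^2 + 3k − 3 for every k ≥ 1, by induction.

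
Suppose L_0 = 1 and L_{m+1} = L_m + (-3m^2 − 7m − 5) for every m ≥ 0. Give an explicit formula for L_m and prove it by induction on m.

Claim: L_m = -m^3 − 2m^2 − 2m + 1.

Base case: L_0 = 1, and -0^3 − 2·0^2 − 2·0 + 1 = 1.
Assume L_j = -j^3 − 2j^2 − 2j + 1.
Then L_{j+1} = L_j + (-3j^2 − 7j − 5) = (-j^3 − 2j^2 − 2j + 1) + (-3j^2 − 7j − 5) = -j^3 − 5j^2 − 9j − 4,
and -(j+1)^3 − 2·(j+1)^2 − 2·(j+1) + 1 = -j^3 − 5j^2 − 9j − 4.
By induction, L_m = -m^3 − 2m^2 − 2m + 1 for all m ≥ 0.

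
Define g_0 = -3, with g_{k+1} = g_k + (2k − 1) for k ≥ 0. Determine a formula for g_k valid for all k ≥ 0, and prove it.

Claim: g_k = k^2 − 2k − 3.

Base case: g_0 = -3, and 0^2 − 2·0 − 3 = -3.
Assume g_r = r^2 − 2r − 3.
Then g_{r+1} = g_r + (2r − 1) = (r^2 − 2r − 3) + (2r − 1) = r^2 − 4,
and (r+1)^2 − 2·(r+1) − 3 = r^2 − 4.
Hence g_k = k^2 − 2k − 3 for every k ≥ 0, by induction.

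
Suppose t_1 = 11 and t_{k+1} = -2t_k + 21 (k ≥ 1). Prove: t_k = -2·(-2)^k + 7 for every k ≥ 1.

Base case: t_1 = 11, and -2·(-2)^1 + 7 = 4 + 7 = 11.
Assume t_j = -2·(-2)^j + 7 for some j ≥ 1.
Then t_{j+1} = -2t_j + 21 = -2·(-2·(-2)^j + 7) + 21 = 4·(-2)^j − 14 + 21 = -2·(-2)^{j+1} + 7.
So the formula holds for j+1, and by induction t_k = -2·(-2)^k + 7 for all k ≥ 1.

t_k = -2·(-2)^k + 7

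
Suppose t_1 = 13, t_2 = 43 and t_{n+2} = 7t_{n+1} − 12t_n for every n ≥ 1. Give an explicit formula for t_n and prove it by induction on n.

Claim: t_n = 3·3^n + 4^n.

Base cases: t_1 = 13 and 3·3^1 + 4^1 = 13; t_2 = 43 and 3·3^2 + 4^2 = 43.
Assume t_j = 3·3^j + 4^j for all 1 ≤ j ≤ r, where r ≥ 2.
Then t_{r+1} = 7t_r − 12t_{r−1} = 7·(3·3^r + 4^r) − 12·(3·3^{r−1} + 4^{r−1}) = 3·(7·3 − 12)3^{r−1} + (7·4 − 12)4^{r−1} = 27·3^{r−1} + 16·4^{r−1} = 3·3^{r+1} + 4^{r+1}.
This completes the inductive step, so t_n = 3·3^n + 4^n for all n ≥ 1.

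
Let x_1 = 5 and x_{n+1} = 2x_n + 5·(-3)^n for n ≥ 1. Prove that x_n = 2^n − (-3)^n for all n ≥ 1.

Base case: x_1 = 5, and 2^1 − (-3)^1 = 2 + 3 = 5.
Assume x_m = 2^m − (-3)^m for some m ≥ 1.
Then x_{m+1} = 2x_m + 5·(-3)^m = 2·(2^m − (-3)^m) + 5·(-3)^m = 2^{m+1} − 2·(-3)^m + 5·(-3)^m = 2^{m+1} + 3·(-3)^m = 2^{m+1} − (-3)^{m+1}.
So the formula holds for m+1, and by induction x_n = 2^n − (-3)^n for all n ≥ 1.

x_n = 2^n − (-3)^n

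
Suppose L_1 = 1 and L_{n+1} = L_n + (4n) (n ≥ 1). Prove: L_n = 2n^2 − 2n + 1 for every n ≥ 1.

Base case: L_1 = 1, and 2·1^2 − 2·1 + 1 = 1.
Assume L_r = 2r^2 − 2r + 1.
Then L_{r+1} = L_r + (4r) = (2r^2 − 2r + 1) + (4r) = 2r^2 + 2r + 1,
and 2·(r+1)^2 − 2·(r+1) + 1 = 2r^2 + 2r + 1.
Hence L_n = 2n^2 − 2n + 1 for every n ≥ 1, by induction.

L_n = 2n^2 − 2n + 1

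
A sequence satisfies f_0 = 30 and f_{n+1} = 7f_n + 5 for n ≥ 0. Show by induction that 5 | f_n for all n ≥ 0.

Base case: f_0 = 30 = 5·6, so 5 | f_0.
Assume 5 | f_m, so f_m = 5t for some integer t.
Then f_{m+1} = 7f_m + 5 = 7·(5t) + 5 = 5(7t + 1), so 5 | f_{m+1}.
Hence 5 | f_n for every n ≥ 0, by induction.

5 | f_n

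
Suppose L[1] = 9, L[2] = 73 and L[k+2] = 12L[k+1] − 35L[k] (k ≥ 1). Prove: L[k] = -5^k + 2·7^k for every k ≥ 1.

Base cases: L[1] = 9 and -5^1 + 2·7^1 = 9; L[2] = 73 and -5^2 + 2·7^2 = 73.
Assume L[j] = -5^j + 2·7^j for all 1 ≤ j ≤ m, where m ≥ 2.
Then L[m+1] = 12L[m] − 35L[m−1] = 12·(-5^m + 2·7^m) − 35·(-5^{m−1} + 2·7^{m−1}) = -(12·5 − 35)5^{m−1} + 2·(12·7 − 35)7^{m−1} = -25·5^{m−1} + 98·7^{m−1} = -5^{m+1} + 2·7^{m+1}.
By strong induction, L[k] = -5^k + 2·7^k for all k ≥ 1.

L[k] = -5^k + 2·7^k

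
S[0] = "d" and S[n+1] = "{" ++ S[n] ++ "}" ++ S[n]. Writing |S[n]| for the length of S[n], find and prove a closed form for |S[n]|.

Claim: |S[n]| = 3·2^n − 2.

Base case: |S[0]| = 1, and 3·2^0 − 2 = 1.
Assume |S[k]| = 3·2^k − 2.
Then |S[k+1]| = 1 + |S[k]| + 1 + |S[k]| = 2|S[k]| + 2 = 2(3·2^k − 2) + 2 = 3·2^{k+1} − 4 + 2 = 3·2^{k+1} − 2.
This completes the inductive step, so |S[n]| = 3·2^n − 2 for all n ≥ 0.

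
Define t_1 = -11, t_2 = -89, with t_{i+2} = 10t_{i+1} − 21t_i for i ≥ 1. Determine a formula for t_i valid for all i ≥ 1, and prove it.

Claim: t_i = 3^i − 2·7^i.

Base cases: t_1 = -11 and 3^1 − 2·7^1 = -11; t_2 = -89 and 3^2 − 2·7^2 = -89.
Assume t_j = 3^j − 2·7^j for all 1 ≤ j ≤ r, where r ≥ 2.
Then t_{r+1} = 10t_r − 21t_{r−1} = 10·(3^r − 2·7^r) − 21·(3^{r−1} − 2·7^{r−1}) = (10·3 − 21)3^{r−1} − 2·(10·7 − 21)7^{r−1} = 9·3^{r−1} − 98·7^{r−1} = 3^{r+1} − 2·7^{r+1}.
Hence t_i = 3^i − 2·7^i for every i ≥ 1, by strong induction.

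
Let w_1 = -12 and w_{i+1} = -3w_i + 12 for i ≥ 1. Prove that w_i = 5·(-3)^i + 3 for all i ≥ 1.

Base case: w_1 = -12, and 5·(-3)^1 + 3 = -15 + 3 = -12.
Assume w_m = 5·(-3)^m + 3 for some m ≥ 1.
Then w_{m+1} = -3w_m + 12 = -3·(5·(-3)^m + 3) + 12 = -15·(-3)^m − 9 + 12 = 5·(-3)^{m+1} + 3.
So the formula holds for m+1, and by induction w_i = 5·(-3)^i + 3 for all i ≥ 1.

w_i = 5·(-3)^i + 3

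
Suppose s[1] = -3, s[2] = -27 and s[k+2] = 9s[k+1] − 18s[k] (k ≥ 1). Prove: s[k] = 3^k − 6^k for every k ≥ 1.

Base cases: s[1] = -3 and 3^1 − 6^1 = -3; s[2] = -27 and 3^2 − 6^2 = -27.
Assume s[j] = 3^j − 6^j for all 1 ≤ j ≤ r, where r ≥ 2.
Then s[r+1] = 9s[r] − 18s[r−1] = 9·(3^r − 6^r) − 18·(3^{r−1} − 6^{r−1}) = (9·3 − 18)3^{r−1} − (9·6 − 18)6^{r−1} = 9·3^{r−1} − 36·6^{r−1} = 3^{r+1} − 6^{r+1}.
Hence s[k] = 3^k − 6^k for every k ≥ 1, by strong induction.

s[k] = 3^k − 6^k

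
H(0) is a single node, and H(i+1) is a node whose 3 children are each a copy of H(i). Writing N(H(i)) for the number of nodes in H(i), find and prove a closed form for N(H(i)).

Claim: N(H(i)) = (3^{i+1} − 1)/2.

Base case: N(H(0)) = 1, and (3^{0+1} − 1)/2 = 1.
Assume N(H(k)) = (3^{k+1} − 1)/2.
Then N(H(k+1)) = 1 + 3N(H(k)) = 1 + 3·(3^{k+1} − 1)/2 = 1 + (3^{k+2} − 3)/2 = (2 + 3^{k+2} − 3)/2 = (3^{k+2} − 1)/2.
Hence N(H(i)) = (3^{i+1} − 1)/2 for every i ≥ 0, by induction.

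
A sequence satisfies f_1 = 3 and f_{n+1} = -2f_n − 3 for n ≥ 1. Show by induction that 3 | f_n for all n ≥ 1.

Base case: f_1 = 3 = 3·1, so 3 | f_1.
Assume 3 | f_j, so f_j = 3t for some integer t.
Then f_{j+1} = -2f_j − 3 = -2·(3t) − 3 = 3(-2t − 1), so 3 | f_{j+1}.
This completes the inductive step, so 3 | f_n for all n ≥ 1.

3 | f_n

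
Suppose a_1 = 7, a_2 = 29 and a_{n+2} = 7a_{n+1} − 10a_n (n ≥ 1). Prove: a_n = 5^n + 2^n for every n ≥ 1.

Base cases: a_1 = 7 and 5^1 + 2^1 = 7; a_2 = 29 and 5^2 + 2^2 = 29.
Assume a_j = 5^j + 2^j for all 1 ≤ j ≤ k, where k ≥ 2.
Then a_{k+1} = 7a_k − 10a_{k−1} = 7·(5^k + 2^k) − 10·(5^{k−1} + 2^{k−1}) = (7·5 − 10)5^{k−1} + (7·2 − 10)2^{k−1} = 25·5^{k−1} + 4·2^{k−1} = 5^{k+1} + 2^{k+1}.
By strong induction, a_n = 5^n + 2^n for all n ≥ 1.

a_n = 5^n + 2^n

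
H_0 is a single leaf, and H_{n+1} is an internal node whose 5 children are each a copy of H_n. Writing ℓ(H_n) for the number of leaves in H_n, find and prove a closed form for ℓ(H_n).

Claim: ℓ(H_n) = 5^n.

Base case: ℓ(H_0) = 1, and 5^0 = 1.
Assume ℓ(H_m) = 5^m.
Then ℓ(H_{m+1}) = 5·ℓ(H_m) = 5·5^m = 5^{m+1}.
By induction, ℓ(H_n) = 5^n for all n ≥ 0.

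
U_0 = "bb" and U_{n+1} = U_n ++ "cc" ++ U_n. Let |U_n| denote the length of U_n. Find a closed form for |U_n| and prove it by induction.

Claim: |U_n| = 2^{n+2} − 2.

Base case: |U_0| = 2, and 2^{0+2} − 2 = 2.
Assume |U_r| = 2^{r+2} − 2.
Then |U_{r+1}| = |U_r| + 2 + |U_r| = 2|U_r| + 2 = 2(2^{r+2} − 2) + 2 = 2^{r+3} − 4 + 2 = 2^{r+3} − 2.
This completes the inductive step, so |U_n| = 2^{n+2} − 2 for all n ≥ 0.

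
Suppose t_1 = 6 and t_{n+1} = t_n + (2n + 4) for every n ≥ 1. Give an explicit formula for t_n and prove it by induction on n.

Claim: t_n = n^2 + 3n + 2.

Base case: t_1 = 6, and 1^2 + 3·1 + 2 = 6.
Assume t_m = m^2 + 3m + 2.
Then t_{m+1} = t_m + (2m + 4) = (m^2 + 3m + 2) + (2m + 4) = m^2 + 5m + 6,
and (m+1)^2 + 3·(m+1) + 2 = m^2 + 5m + 6.
Hence t_n = n^2 + 3n + 2 for every n ≥ 1, by induction.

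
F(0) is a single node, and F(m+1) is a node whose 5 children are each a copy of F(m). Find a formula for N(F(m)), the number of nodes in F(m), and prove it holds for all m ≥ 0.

Claim: N(F(m)) = (5^{m+1} − 1)/4.

Base case: N(F(0)) = 1, and (5^{0+1} − 1)/4 = 1.
Assume N(F(j)) = (5^{j+1} − 1)/4.
Then N(F(j+1)) = 1 + 5N(F(j)) = 1 + 5·(5^{j+1} − 1)/4 = 1 + (5^{j+2} − 5)/4 = (4 + 5^{j+2} − 5)/4 = (5^{j+2} − 1)/4.
By induction, N(F(m)) = (5^{m+1} − 1)/4 for all m ≥ 0.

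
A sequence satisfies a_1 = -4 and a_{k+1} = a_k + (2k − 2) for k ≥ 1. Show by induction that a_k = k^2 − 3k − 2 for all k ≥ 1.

Base case: a_1 = -4, and 1^2 − 3·1 − 2 = -4.
Assume a_m = m^2 − 3m − 2.
Then a_{m+1} = a_m + (2m − 2) = (m^2 − 3m − 2) + (2m − 2) = m^2 − m − 4,
and (m+1)^2 − 3·(m+1) − 2 = m^2 − m − 4.
By induction, a_k = k^2 − 3k − 2 for all k ≥ 1.

a_k = k^2 − 3k − 2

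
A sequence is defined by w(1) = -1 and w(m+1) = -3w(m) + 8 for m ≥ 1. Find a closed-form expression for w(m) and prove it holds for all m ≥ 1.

Claim: w(m) = (-3)^m + 2.

Base case: w(1) = -1, and (-3)^1 + 2 = -3 + 2 = -1.
Assume w(j) = (-3)^j + 2 for some j ≥ 1.
Then w(j+1) = -3w(j) + 8 = -3·((-3)^j + 2) + 8 = -3·(-3)^j − 6 + 8 = (-3)^{j+1} + 2.
Hence w(m) = (-3)^m + 2 for every m ≥ 1, by induction.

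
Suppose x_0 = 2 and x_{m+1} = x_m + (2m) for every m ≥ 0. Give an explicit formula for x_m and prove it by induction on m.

Claim: x_m = m^2 − m + 2.

Base case: x_0 = 2, and 0^2 − 0 + 2 = 2.
Assume x_k = k^2 − k + 2.
Then x_{k+1} = x_k + (2k) = (k^2 − k + 2) + (2k) = k^2 + k + 2,
and (k+1)^2 − (k+1) + 2 = k^2 + k + 2.
Hence x_m = m^2 − m + 2 for every m ≥ 0, by induction.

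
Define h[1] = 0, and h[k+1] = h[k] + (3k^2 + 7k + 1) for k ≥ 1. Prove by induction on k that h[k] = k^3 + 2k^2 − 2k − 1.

Base case: h[1] = 0, and 1^3 + 2·1^2 − 2·1 − 1 = 0.
Assume h[j] = j^3 + 2j^2 − 2j − 1.
Then h[j+1] = h[j] + (3j^2 + 7j + 1) = (j^3 + 2j^2 − 2j − 1) + (3j^2 + 7j + 1) = j^3 + 5j^2 + 5j,
and (j+1)^3 + 2·(j+1)^2 − 2·(j+1) − 1 = j^3 + 5j^2 + 5j.
Hence h[k] = k^3 + 2k^2 − 2k − 1 for every k ≥ 1, by induction.

h[k] = k^3 + 2k^2 − 2k − 1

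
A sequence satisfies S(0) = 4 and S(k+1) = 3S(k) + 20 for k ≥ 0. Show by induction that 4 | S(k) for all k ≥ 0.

Base case: S(0) = 4 = 4·1, so 4 | S(0).
Assume 4 | S(m), so S(m) = 4t for some integer t.
Then S(m+1) = 3S(m) + 20 = 3·(4t) + 20 = 4(3t + 5), so 4 | S(m+1).
Hence 4 | S(k) for every k ≥ 0, by induction.

4 | S(k)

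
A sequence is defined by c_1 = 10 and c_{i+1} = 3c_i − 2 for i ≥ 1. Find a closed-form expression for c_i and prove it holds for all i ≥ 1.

Claim: c_i = 3^{i+1} + 1.

Base case: c_1 = 10, and 3^{1+1} + 1 = 9 + 1 = 10.
Assume c_m = 3^{m+1} + 1 for some m ≥ 1.
Then c_{m+1} = 3c_m − 2 = 3·(3^{m+1} + 1) − 2 = 3^{m+2} + 3 − 2 = 3^{m+2} + 1.
This completes the inductive step, so c_i = 3^{i+1} + 1 for all i ≥ 1.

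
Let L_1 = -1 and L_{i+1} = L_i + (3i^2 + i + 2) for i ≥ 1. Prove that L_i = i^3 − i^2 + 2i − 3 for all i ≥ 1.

Base case: L_1 = -1, and 1^3 − 1^2 + 2·1 − 3 = -1.
Assume L_r = r^3 − r^2 + 2r − 3.
Then L_{r+1} = L_r + (3r^2 + r + 2) = (r^3 − r^2 + 2r − 3) + (3r^2 + r + 2) = r^3 + 2r^2 + 3r − 1,
and (r+1)^3 − (r+1)^2 + 2·(r+1) − 3 = r^3 + 2r^2 + 3r − 1.
Hence L_i = i^3 − i^2 + 2i − 3 for every i ≥ 1, by induction.

L_i = i^3 − i^2 + 2i − 3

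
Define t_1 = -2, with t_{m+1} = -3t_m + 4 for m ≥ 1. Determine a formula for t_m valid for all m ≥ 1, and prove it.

Claim: t_m = (-3)^m + 1.

Base case: t_1 = -2, and (-3)^1 + 1 = -3 + 1 = -2.
Assume t_k = (-3)^k + 1 for some k ≥ 1.
Then t_{k+1} = -3t_k + 4 = -3·((-3)^k + 1) + 4 = -3·(-3)^k − 3 + 4 = (-3)^{k+1} + 1.
Hence t_m = (-3)^m + 1 for every m ≥ 1, by induction.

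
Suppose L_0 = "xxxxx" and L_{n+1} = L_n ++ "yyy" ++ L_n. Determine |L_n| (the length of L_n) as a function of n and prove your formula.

Claim: |L_n| = 2^{n+3} − 3.

Base case: |L_0| = 5, and 2^{0+3} − 3 = 5.
Assume |L_m| = 2^{m+3} − 3.
Then |L_{m+1}| = |L_m| + 3 + |L_m| = 2|L_m| + 3 = 2(2^{m+3} − 3) + 3 = 2^{m+1+3} − 6 + 3 = 2^{m+1+3} − 3.
So the formula holds for m+1, and by induction |L_n| = 2^{n+3} − 3 for all n ≥ 0.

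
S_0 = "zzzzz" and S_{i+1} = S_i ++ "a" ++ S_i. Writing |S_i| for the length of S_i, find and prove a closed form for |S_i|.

Claim: |S_i| = 6·2^i − 1.

Base case: |S_0| = 5, and 6·2^0 − 1 = 5.
Assume |S_r| = 6·2^r − 1.
Then |S_{r+1}| = |S_r| + 1 + |S_r| = 2|S_r| + 1 = 2(6·2^r − 1) + 1 = 6·2^{r+1} − 2 + 1 = 6·2^{r+1} − 1.
Hence |S_i| = 6·2^i − 1 for every i ≥ 0, by induction.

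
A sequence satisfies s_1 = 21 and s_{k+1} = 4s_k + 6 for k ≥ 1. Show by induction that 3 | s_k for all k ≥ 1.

Base case: s_1 = 21 = 3·7, so 3 | s_1.
Assume 3 | s_j, so s_j = 3t for some integer t.
Then s_{j+1} = 4s_j + 6 = 4·(3t) + 6 = 3(4t + 2), so 3 | s_{j+1}.
So the property holds for j+1, and by induction 3 | s_k for all k ≥ 1.

3 | s_k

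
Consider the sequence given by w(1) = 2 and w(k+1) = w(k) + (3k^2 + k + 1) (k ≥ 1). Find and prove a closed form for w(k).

Claim: w(k) = k^3 − k^2 + k + 1.

Base case: w(1) = 2, and 1^3 − 1^2 + 1 + 1 = 2.
Assume w(r) = r^3 − r^2 + r + 1.
Then w(r+1) = w(r) + (3r^2 + r + 1) = (r^3 − r^2 + r + 1) + (3r^2 + r + 1) = r^3 + 2r^2 + 2r + 2,
and (r+1)^3 − (r+1)^2 + (r+1) + 1 = r^3 + 2r^2 + 2r + 2.
This completes the inductive step, so w(k) = k^3 − k^2 + k + 1 for all k ≥ 1.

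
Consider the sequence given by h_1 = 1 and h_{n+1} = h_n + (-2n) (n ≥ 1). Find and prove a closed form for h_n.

Claim: h_n = -n^2 + n + 1.

Base case: h_1 = 1, and -1^2 + 1 + 1 = 1.
Assume h_j = -j^2 + j + 1.
Then h_{j+1} = h_j + (-2j) = (-j^2 + j + 1) + (-2j) = -j^2 − j + 1,
and -(j+1)^2 + (j+1) + 1 = -j^2 − j + 1.
This completes the inductive step, so h_n = -n^2 + n + 1 for all n ≥ 1.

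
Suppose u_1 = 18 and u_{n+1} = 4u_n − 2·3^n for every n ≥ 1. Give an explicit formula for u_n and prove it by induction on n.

Claim: u_n = 3·4^n + 2·3^n.

Base case: u_1 = 18, and 3·4^1 + 2·3^1 = 12 + 6 = 18.
Assume u_j = 3·4^j + 2·3^j for some j ≥ 1.
Then u_{j+1} = 4u_j − 2·3^j = 4·(3·4^j + 2·3^j) − 2·3^j = 3·4^{j+1} + 8·3^j − 2·3^j = 3·4^{j+1} + 6·3^j = 3·4^{j+1} + 2·3^{j+1}.
This completes the inductive step, so u_n = 3·4^n + 2·3^n for all n ≥ 1.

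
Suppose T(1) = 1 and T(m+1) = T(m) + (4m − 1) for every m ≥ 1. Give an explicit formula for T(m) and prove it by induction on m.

Claim: T(m) = 2m^2 − 3m + 2.

Base case: T(1) = 1, and 2·1^2 − 3·1 + 2 = 1.
Assume T(k) = 2k^2 − 3k + 2.
Then T(k+1) = T(k) + (4k − 1) = (2k^2 − 3k + 2) + (4k − 1) = 2k^2 + k + 1,
and 2·(k+1)^2 − 3·(k+1) + 2 = 2k^2 + k + 1.
Hence T(m) = 2m^2 − 3m + 2 for every m ≥ 1, by induction.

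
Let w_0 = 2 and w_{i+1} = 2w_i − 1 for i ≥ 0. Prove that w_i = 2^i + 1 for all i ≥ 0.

Base case: w_0 = 2, and 2^0 + 1 = 1 + 1 = 2.
Assume w_m = 2^m + 1 for some m ≥ 0.
Then w_{m+1} = 2w_m − 1 = 2·(2^m + 1) − 1 = 2^{m+1} + 2 − 1 = 2^{m+1} + 1.
This completes the inductive step, so w_i = 2^i + 1 for all i ≥ 0.

w_i = 2^i + 1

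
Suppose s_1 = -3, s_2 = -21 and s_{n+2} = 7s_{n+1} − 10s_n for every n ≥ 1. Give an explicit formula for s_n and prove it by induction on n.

Claim: s_n = 2^n − 5^n.

Base cases: s_1 = -3 and 2^1 − 5^1 = -3; s_2 = -21 and 2^2 − 5^2 = -21.
Assume s_j = 2^j − 5^j for all 1 ≤ j ≤ m, where m ≥ 2.
Then s_{m+1} = 7s_m − 10s_{m−1} = 7·(2^m − 5^m) − 10·(2^{m−1} − 5^{m−1}) = (7·2 − 10)2^{m−1} − (7·5 − 10)5^{m−1} = 4·2^{m−1} − 25·5^{m−1} = 2^{m+1} − 5^{m+1}.
This completes the inductive step, so s_n = 2^n − 5^n for all n ≥ 1.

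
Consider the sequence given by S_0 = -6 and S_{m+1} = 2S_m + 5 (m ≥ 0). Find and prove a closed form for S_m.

Claim: S_m = -2^m − 5.

Base case: S_0 = -6, and -2^0 − 5 = -1 − 5 = -6.
Assume S_k = -2^k − 5 for some k ≥ 0.
Then S_{k+1} = 2S_k + 5 = 2·(-2^k − 5) + 5 = -2^{k+1} − 10 + 5 = -2^{k+1} − 5.
By induction, S_m = -2^m − 5 for all m ≥ 0.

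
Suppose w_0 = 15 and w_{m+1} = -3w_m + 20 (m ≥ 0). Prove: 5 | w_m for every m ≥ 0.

Base case: w_0 = 15 = 5·3, so 5 | w_0.
Assume 5 | w_j, so w_j = 5t for some integer t.
Then w_{j+1} = -3w_j + 20 = -3·(5t) + 20 = 5(-3t + 4), so 5 | w_{j+1}.
This completes the inductive step, so 5 | w_m for all m ≥ 0.

5 | w_m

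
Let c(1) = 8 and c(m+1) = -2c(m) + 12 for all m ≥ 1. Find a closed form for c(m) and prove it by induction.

Claim: c(m) = -2·(-2)^m + 4.

Base case: c(1) = 8, and -2·(-2)^1 + 4 = 4 + 4 = 8.
Assume c(k) = -2·(-2)^k + 4 for some k ≥ 1.
Then c(k+1) = -2c(k) + 12 = -2·(-2·(-2)^k + 4) + 12 = 4·(-2)^k − 8 + 12 = -2·(-2)^{k+1} + 4.
Hence c(m) = -2·(-2)^m + 4 for every m ≥ 1, by induction.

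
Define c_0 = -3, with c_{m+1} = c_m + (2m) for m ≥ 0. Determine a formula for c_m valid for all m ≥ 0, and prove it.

Claim: c_m = m^2 − m − 3.

Base case: c_0 = -3, and 0^2 − 0 − 3 = -3.
Assume c_r = r^2 − r − 3.
Then c_{r+1} = c_r + (2r) = (r^2 − r − 3) + (2r) = r^2 + r − 3,
and (r+1)^2 − (r+1) − 3 = r^2 + r − 3.
Hence c_m = m^2 − m − 3 for every m ≥ 0, by induction.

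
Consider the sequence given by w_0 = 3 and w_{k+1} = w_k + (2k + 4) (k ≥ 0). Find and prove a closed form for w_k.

Claim: w_k = k^2 + 3k + 3.

Base case: w_0 = 3, and 0^2 + 3·0 + 3 = 3.
Assume w_r = r^2 + 3r + 3.
Then w_{r+1} = w_r + (2r + 4) = (r^2 + 3r + 3) + (2r + 4) = r^2 + 5r + 7,
and (r+1)^2 + 3·(r+1) + 3 = r^2 + 5r + 7.
By induction, w_k = k^2 + 3k + 3 for all k ≥ 0.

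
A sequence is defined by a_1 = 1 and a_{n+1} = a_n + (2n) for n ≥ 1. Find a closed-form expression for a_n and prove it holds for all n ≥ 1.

Claim: a_n = n^2 − n + 1.

Base case: a_1 = 1, and 1^2 − 1 + 1 = 1.
Assume a_r = r^2 − r + 1.
Then a_{r+1} = a_r + (2r) = (r^2 − r + 1) + (2r) = r^2 + r + 1,
and (r+1)^2 − (r+1) + 1 = r^2 + r + 1.
Hence a_n = n^2 − n + 1 for every n ≥ 1, by induction.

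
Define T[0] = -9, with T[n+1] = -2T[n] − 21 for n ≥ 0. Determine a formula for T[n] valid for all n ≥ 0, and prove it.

Claim: T[n] = -2·(-2)^n − 7.

Base case: T[0] = -9, and -2·(-2)^0 − 7 = -2 − 7 = -9.
Assume T[r] = -2·(-2)^r − 7 for some r ≥ 0.
Then T[r+1] = -2T[r] − 21 = -2·(-2·(-2)^r − 7) − 21 = 4·(-2)^r + 14 − 21 = -2·(-2)^{r+1} − 7.
This completes the inductive step, so T[n] = -2·(-2)^n − 7 for all n ≥ 0.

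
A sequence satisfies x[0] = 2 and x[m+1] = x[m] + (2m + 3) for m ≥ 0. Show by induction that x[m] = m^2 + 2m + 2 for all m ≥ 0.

Base case: x[0] = 2, and 0^2 + 2·0 + 2 = 2.
Assume x[r] = r^2 + 2r + 2.
Then x[r+1] = x[r] + (2r + 3) = (r^2 + 2r + 2) + (2r + 3) = r^2 + 4r + 5,
and (r+1)^2 + 2·(r+1) + 2 = r^2 + 4r + 5.
By induction, x[m] = m^2 + 2m + 2 for all m ≥ 0.

x[m] = m^2 + 2m + 2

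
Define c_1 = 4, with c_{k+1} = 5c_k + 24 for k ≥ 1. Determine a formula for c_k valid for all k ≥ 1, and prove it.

Claim: c_k = 2·5^k − 6.

Base case: c_1 = 4, and 2·5^1 − 6 = 10 − 6 = 4.
Assume c_r = 2·5^r − 6 for some r ≥ 1.
Then c_{r+1} = 5c_r + 24 = 5·(2·5^r − 6) + 24 = 10·5^r − 30 + 24 = 2·5^{r+1} − 6.
So the formula holds for r+1, and by induction c_k = 2·5^k − 6 for all k ≥ 1.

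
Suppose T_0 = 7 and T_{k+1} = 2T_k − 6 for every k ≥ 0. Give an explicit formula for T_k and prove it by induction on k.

Claim: T_k = 2^k + 6.

Base case: T_0 = 7, and 2^0 + 6 = 1 + 6 = 7.
Assume T_r = 2^r + 6 for some r ≥ 0.
Then T_{r+1} = 2T_r − 6 = 2·(2^r + 6) − 6 = 2^{r+1} + 12 − 6 = 2^{r+1} + 6.
Hence T_k = 2^k + 6 for every k ≥ 0, by induction.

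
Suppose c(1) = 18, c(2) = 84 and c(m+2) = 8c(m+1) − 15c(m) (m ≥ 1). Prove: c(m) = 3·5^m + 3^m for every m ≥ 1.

Base cases: c(1) = 18 and 3·5^1 + 3^1 = 18; c(2) = 84 and 3·5^2 + 3^2 = 84.
Assume c(j) = 3·5^j + 3^j for all 1 ≤ j ≤ r, where r ≥ 2.
Then c(r+1) = 8c(r) − 15c(r−1) = 8·(3·5^r + 3^r) − 15·(3·5^{r−1} + 3^{r−1}) = 3·(8·5 − 15)5^{r−1} + (8·3 − 15)3^{r−1} = 75·5^{r−1} + 9·3^{r−1} = 3·5^{r+1} + 3^{r+1}.
Hence c(m) = 3·5^m + 3^m for every m ≥ 1, by strong induction.

c(m) = 3·5^m + 3^m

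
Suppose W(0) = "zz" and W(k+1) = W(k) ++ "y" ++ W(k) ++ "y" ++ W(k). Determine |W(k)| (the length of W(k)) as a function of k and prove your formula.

Claim: |W(k)| = 3^{k+1} − 1.

Base case: |W(0)| = 2, and 3^{0+1} − 1 = 2.
Assume |W(r)| = 3^{r+1} − 1.
Then |W(r+1)| = 3|W(r)| + 2 = 3(3^{r+1} − 1) + 2 = 3^{r+2} − 3 + 2 = 3^{r+2} − 1.
Hence |W(k)| = 3^{k+1} − 1 for every k ≥ 0, by induction.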